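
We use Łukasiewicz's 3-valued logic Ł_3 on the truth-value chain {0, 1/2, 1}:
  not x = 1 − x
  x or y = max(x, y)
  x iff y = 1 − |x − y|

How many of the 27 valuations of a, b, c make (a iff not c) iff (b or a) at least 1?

value 1: 11 assignments (counts)
value 1/2: 11 assignments
value 0: 5 assignments
So 11 of the 27 assignments meet the threshold.

11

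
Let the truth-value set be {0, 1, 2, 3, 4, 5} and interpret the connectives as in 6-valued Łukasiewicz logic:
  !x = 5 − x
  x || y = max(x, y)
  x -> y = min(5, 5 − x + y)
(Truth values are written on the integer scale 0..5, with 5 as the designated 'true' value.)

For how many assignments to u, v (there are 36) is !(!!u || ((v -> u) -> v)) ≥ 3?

value 5: 1 assignment (counts)
value 4: 2 assignments (counts)
value 3: 4 assignments (counts)
value 2: 5 assignments
value 1: 7 assignments
value 0: 17 assignments
So 7 of the 36 assignments meet the threshold.

7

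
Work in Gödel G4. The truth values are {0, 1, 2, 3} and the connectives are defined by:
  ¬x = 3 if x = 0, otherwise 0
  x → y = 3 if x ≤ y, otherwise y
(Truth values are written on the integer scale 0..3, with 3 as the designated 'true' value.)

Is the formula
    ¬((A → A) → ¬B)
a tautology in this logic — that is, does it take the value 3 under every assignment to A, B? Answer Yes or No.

Counterexample: take A = 0, B = 0.
A → A = 0 → 0 = 3
¬B = ¬0 = 3
(A → A) → ¬B = 3 → 3 = 3
¬((A → A) → ¬B) = ¬3 = 0
This gives 0 ≠ 3.

No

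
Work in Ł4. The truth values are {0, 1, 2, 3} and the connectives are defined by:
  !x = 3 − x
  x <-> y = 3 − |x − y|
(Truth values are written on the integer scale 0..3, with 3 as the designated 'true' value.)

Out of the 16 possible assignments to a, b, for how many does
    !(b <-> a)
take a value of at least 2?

a = 0, b = 0 ↦ 0  <
a = 0, b = 1 ↦ 1  <
a = 0, b = 2 ↦ 2  ≥
a = 0, b = 3 ↦ 3  ≥
a = 1, b = 0 ↦ 1  <
a = 1, b = 1 ↦ 0  <
a = 1, b = 2 ↦ 1  <
a = 1, b = 3 ↦ 2  ≥
a = 2, b = 0 ↦ 2  ≥
a = 2, b = 1 ↦ 1  <
a = 2, b = 2 ↦ 0  <
a = 2, b = 3 ↦ 1  <
a = 3, b = 0 ↦ 3  ≥
a = 3, b = 1 ↦ 2  ≥
a = 3, b = 2 ↦ 1  <
a = 3, b = 3 ↦ 0  <
So 6 of the 16 assignments meet the threshold.

6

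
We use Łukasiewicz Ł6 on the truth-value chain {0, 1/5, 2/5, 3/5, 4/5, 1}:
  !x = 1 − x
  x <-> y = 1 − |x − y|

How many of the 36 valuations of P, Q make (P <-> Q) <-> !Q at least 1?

value 1: 8 assignments (counts)
value 4/5: 10 assignments
value 3/5: 7 assignments
value 2/5: 6 assignments
value 1/5: 3 assignments
value 0: 2 assignments
So 8 of the 36 assignments meet the threshold.

8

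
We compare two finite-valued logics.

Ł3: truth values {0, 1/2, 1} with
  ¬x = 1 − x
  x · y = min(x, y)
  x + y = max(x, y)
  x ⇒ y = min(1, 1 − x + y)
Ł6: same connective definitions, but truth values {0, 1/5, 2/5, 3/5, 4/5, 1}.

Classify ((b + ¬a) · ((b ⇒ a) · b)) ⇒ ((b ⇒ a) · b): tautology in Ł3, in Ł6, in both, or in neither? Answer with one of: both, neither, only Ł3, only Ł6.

both

In Ł3: every assignment gives 1 — tautology.
In Ł6: every assignment gives 1 — tautology.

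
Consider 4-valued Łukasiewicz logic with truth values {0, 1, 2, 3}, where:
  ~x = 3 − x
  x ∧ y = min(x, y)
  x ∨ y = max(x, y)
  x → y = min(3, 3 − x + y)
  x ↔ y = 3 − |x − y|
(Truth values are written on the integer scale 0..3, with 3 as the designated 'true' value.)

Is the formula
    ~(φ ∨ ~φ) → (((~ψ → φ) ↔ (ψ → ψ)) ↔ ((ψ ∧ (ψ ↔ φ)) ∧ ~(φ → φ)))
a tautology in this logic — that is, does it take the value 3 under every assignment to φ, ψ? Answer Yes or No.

Counterexample: take φ = 1, ψ = 2.
~φ = ~1 = 2
φ ∨ ~φ = 1 ∨ 2 = 2
~(φ ∨ ~φ) = ~2 = 1
~ψ = ~2 = 1
~ψ → φ = 1 → 1 = 3
ψ → ψ = 2 → 2 = 3
(~ψ → φ) ↔ (ψ → ψ) = 3 ↔ 3 = 3
ψ ↔ φ = 2 ↔ 1 = 2
ψ ∧ (ψ ↔ φ) = 2 ∧ 2 = 2
φ → φ = 1 → 1 = 3
~(φ → φ) = ~3 = 0
(ψ ∧ (ψ ↔ φ)) ∧ ~(φ → φ) = 2 ∧ 0 = 0
((~ψ → φ) ↔ (ψ → ψ)) ↔ ((ψ ∧ (ψ ↔ φ)) ∧ ~(φ → φ)) = 3 ↔ 0 = 0
~(φ ∨ ~φ) → (((~ψ → φ) ↔ (ψ → ψ)) ↔ ((ψ ∧ (ψ ↔ φ)) ∧ ~(φ → φ))) = 1 → 0 = 2
This gives 2 ≠ 3.

No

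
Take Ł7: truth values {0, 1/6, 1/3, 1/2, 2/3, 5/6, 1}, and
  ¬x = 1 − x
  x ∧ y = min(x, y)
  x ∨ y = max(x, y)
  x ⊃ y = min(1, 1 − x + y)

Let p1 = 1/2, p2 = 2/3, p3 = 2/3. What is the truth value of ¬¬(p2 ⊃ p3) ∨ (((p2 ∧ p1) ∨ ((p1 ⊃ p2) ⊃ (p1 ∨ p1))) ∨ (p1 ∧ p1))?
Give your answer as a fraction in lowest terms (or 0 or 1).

p2 ⊃ p3 = 2/3 ⊃ 2/3 = 1
¬(p2 ⊃ p3) = ¬1 = 0
¬¬(p2 ⊃ p3) = ¬0 = 1
p2 ∧ p1 = 2/3 ∧ 1/2 = 1/2
p1 ⊃ p2 = 1/2 ⊃ 2/3 = 1
p1 ∨ p1 = 1/2 ∨ 1/2 = 1/2
(p1 ⊃ p2) ⊃ (p1 ∨ p1) = 1 ⊃ 1/2 = 1/2
(p2 ∧ p1) ∨ ((p1 ⊃ p2) ⊃ (p1 ∨ p1)) = 1/2 ∨ 1/2 = 1/2
p1 ∧ p1 = 1/2 ∧ 1/2 = 1/2
((p2 ∧ p1) ∨ ((p1 ⊃ p2) ⊃ (p1 ∨ p1))) ∨ (p1 ∧ p1) = 1/2 ∨ 1/2 = 1/2
¬¬(p2 ⊃ p3) ∨ (((p2 ∧ p1) ∨ ((p1 ⊃ p2) ⊃ (p1 ∨ p1))) ∨ (p1 ∧ p1)) = 1 ∨ 1/2 = 1

1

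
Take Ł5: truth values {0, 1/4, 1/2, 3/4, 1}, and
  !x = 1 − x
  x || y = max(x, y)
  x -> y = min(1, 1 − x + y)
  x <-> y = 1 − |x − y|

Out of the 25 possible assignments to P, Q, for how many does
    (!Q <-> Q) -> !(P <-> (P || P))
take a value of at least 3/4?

value 1: 10 assignments (counts)
value 1/2: 10 assignments
value 0: 5 assignments
So 10 of the 25 assignments meet the threshold.

10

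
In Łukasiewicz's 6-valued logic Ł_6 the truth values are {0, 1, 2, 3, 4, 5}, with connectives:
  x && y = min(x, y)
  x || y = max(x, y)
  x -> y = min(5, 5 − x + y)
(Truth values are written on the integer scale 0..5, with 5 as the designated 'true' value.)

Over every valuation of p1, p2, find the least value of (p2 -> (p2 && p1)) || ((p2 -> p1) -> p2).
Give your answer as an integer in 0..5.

4

Take p1 = 0, p2 = 1:
p2 && p1 = 1 && 0 = 0
p2 -> (p2 && p1) = 1 -> 0 = 4
p2 -> p1 = 1 -> 0 = 4
(p2 -> p1) -> p2 = 4 -> 1 = 2
(p2 -> (p2 && p1)) || ((p2 -> p1) -> p2) = 4 || 2 = 4
No assignment yields a value below 4, so this is the minimum.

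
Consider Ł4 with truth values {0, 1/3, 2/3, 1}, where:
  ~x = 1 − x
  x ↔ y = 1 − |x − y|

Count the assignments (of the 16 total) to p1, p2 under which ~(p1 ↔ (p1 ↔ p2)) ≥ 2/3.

5

p1 = 0, p2 = 0 ↦ 1  ≥
p1 = 0, p2 = 1/3 ↦ 2/3  ≥
p1 = 0, p2 = 2/3 ↦ 1/3  <
p1 = 0, p2 = 1 ↦ 0  <
p1 = 1/3, p2 = 0 ↦ 1/3  <
p1 = 1/3, p2 = 1/3 ↦ 2/3  ≥
p1 = 1/3, p2 = 2/3 ↦ 1/3  <
p1 = 1/3, p2 = 1 ↦ 0  <
p1 = 2/3, p2 = 0 ↦ 1/3  <
p1 = 2/3, p2 = 1/3 ↦ 0  <
p1 = 2/3, p2 = 2/3 ↦ 1/3  <
p1 = 2/3, p2 = 1 ↦ 0  <
p1 = 1, p2 = 0 ↦ 1  ≥
p1 = 1, p2 = 1/3 ↦ 2/3  ≥
p1 = 1, p2 = 2/3 ↦ 1/3  <
p1 = 1, p2 = 1 ↦ 0  <
So 5 of the 16 assignments meet the threshold.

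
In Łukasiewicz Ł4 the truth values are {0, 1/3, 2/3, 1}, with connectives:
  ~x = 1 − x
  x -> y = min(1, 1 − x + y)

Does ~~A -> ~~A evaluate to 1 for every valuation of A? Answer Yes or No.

A = 0 ↦ 1
A = 1/3 ↦ 1
A = 2/3 ↦ 1
A = 1 ↦ 1
Every assignment gives a value ≥ 1.

Yes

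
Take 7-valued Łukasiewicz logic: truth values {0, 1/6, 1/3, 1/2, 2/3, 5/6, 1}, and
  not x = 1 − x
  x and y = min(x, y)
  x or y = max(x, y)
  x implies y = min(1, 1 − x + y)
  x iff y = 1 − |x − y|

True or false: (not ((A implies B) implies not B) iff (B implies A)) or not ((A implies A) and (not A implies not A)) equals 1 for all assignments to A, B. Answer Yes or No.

No

Counterexample: take A = 0, B = 0.
A implies B = 0 implies 0 = 1
not B = not 0 = 1
(A implies B) implies not B = 1 implies 1 = 1
not ((A implies B) implies not B) = not 1 = 0
B implies A = 0 implies 0 = 1
not ((A implies B) implies not B) iff (B implies A) = 0 iff 1 = 0
A implies A = 0 implies 0 = 1
not A = not 0 = 1
not A = not 0 = 1
not A implies not A = 1 implies 1 = 1
(A implies A) and (not A implies not A) = 1 and 1 = 1
not ((A implies A) and (not A implies not A)) = not 1 = 0
(not ((A implies B) implies not B) iff (B implies A)) or not ((A implies A) and (not A implies not A)) = 0 or 0 = 0
This gives 0 ≠ 1.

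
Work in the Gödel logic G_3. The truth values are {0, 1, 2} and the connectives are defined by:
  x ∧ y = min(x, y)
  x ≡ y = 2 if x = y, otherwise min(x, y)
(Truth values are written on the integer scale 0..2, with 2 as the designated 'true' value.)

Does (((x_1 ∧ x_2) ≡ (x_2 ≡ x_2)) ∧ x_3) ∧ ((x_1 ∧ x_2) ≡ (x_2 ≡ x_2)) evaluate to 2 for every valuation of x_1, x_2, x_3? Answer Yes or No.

No

Counterexample: take x_1 = 0, x_2 = 0, x_3 = 0.
x_1 ∧ x_2 = 0 ∧ 0 = 0
x_2 ≡ x_2 = 0 ≡ 0 = 2
(x_1 ∧ x_2) ≡ (x_2 ≡ x_2) = 0 ≡ 2 = 0
((x_1 ∧ x_2) ≡ (x_2 ≡ x_2)) ∧ x_3 = 0 ∧ 0 = 0
(((x_1 ∧ x_2) ≡ (x_2 ≡ x_2)) ∧ x_3) ∧ ((x_1 ∧ x_2) ≡ (x_2 ≡ x_2)) = 0 ∧ 0 = 0
This gives 0 ≠ 2.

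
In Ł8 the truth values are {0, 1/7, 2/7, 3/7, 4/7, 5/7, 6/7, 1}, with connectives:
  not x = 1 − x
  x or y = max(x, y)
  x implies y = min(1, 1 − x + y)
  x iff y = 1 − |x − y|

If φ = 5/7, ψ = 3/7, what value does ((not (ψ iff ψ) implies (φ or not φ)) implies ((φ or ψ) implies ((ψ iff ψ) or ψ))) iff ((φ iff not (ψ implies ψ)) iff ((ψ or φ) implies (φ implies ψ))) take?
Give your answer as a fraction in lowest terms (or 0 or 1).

2/7

ψ iff ψ = 3/7 iff 3/7 = 1
not (ψ iff ψ) = not 1 = 0
not φ = not 5/7 = 2/7
φ or not φ = 5/7 or 2/7 = 5/7
not (ψ iff ψ) implies (φ or not φ) = 0 implies 5/7 = 1
φ or ψ = 5/7 or 3/7 = 5/7
ψ iff ψ = 3/7 iff 3/7 = 1
(ψ iff ψ) or ψ = 1 or 3/7 = 1
(φ or ψ) implies ((ψ iff ψ) or ψ) = 5/7 implies 1 = 1
(not (ψ iff ψ) implies (φ or not φ)) implies ((φ or ψ) implies ((ψ iff ψ) or ψ)) = 1 implies 1 = 1
ψ implies ψ = 3/7 implies 3/7 = 1
not (ψ implies ψ) = not 1 = 0
φ iff not (ψ implies ψ) = 5/7 iff 0 = 2/7
ψ or φ = 3/7 or 5/7 = 5/7
φ implies ψ = 5/7 implies 3/7 = 5/7
(ψ or φ) implies (φ implies ψ) = 5/7 implies 5/7 = 1
(φ iff not (ψ implies ψ)) iff ((ψ or φ) implies (φ implies ψ)) = 2/7 iff 1 = 2/7
((not (ψ iff ψ) implies (φ or not φ)) implies ((φ or ψ) implies ((ψ iff ψ) or ψ))) iff ((φ iff not (ψ implies ψ)) iff ((ψ or φ) implies (φ implies ψ))) = 1 iff 2/7 = 2/7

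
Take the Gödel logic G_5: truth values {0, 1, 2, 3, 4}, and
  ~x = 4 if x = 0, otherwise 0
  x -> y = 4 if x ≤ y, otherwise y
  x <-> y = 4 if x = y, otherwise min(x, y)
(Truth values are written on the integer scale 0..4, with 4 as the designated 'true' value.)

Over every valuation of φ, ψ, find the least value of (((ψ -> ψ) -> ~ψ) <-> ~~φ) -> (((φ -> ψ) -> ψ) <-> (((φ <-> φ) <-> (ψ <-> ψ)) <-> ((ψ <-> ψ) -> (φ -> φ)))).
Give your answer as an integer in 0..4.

1

Take φ = 0, ψ = 1:
ψ -> ψ = 1 -> 1 = 4
~ψ = ~1 = 0
(ψ -> ψ) -> ~ψ = 4 -> 0 = 0
~φ = ~0 = 4
~~φ = ~4 = 0
((ψ -> ψ) -> ~ψ) <-> ~~φ = 0 <-> 0 = 4
φ -> ψ = 0 -> 1 = 4
(φ -> ψ) -> ψ = 4 -> 1 = 1
φ <-> φ = 0 <-> 0 = 4
ψ <-> ψ = 1 <-> 1 = 4
(φ <-> φ) <-> (ψ <-> ψ) = 4 <-> 4 = 4
ψ <-> ψ = 1 <-> 1 = 4
φ -> φ = 0 -> 0 = 4
(ψ <-> ψ) -> (φ -> φ) = 4 -> 4 = 4
((φ <-> φ) <-> (ψ <-> ψ)) <-> ((ψ <-> ψ) -> (φ -> φ)) = 4 <-> 4 = 4
((φ -> ψ) -> ψ) <-> (((φ <-> φ) <-> (ψ <-> ψ)) <-> ((ψ <-> ψ) -> (φ -> φ))) = 1 <-> 4 = 1
(((ψ -> ψ) -> ~ψ) <-> ~~φ) -> (((φ -> ψ) -> ψ) <-> (((φ <-> φ) <-> (ψ <-> ψ)) <-> ((ψ <-> ψ) -> (φ -> φ)))) = 4 -> 1 = 1
No assignment yields a value below 1, so this is the minimum.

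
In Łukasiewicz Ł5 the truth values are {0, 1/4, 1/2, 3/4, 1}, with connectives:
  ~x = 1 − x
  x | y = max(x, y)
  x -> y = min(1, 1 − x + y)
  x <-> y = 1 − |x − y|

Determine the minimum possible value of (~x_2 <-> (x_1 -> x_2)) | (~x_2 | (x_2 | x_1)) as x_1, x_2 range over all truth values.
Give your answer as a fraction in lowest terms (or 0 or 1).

1/2

Take x_1 = 0, x_2 = 1/2:
~x_2 = ~1/2 = 1/2
x_1 -> x_2 = 0 -> 1/2 = 1
~x_2 <-> (x_1 -> x_2) = 1/2 <-> 1 = 1/2
~x_2 = ~1/2 = 1/2
x_2 | x_1 = 1/2 | 0 = 1/2
~x_2 | (x_2 | x_1) = 1/2 | 1/2 = 1/2
(~x_2 <-> (x_1 -> x_2)) | (~x_2 | (x_2 | x_1)) = 1/2 | 1/2 = 1/2
No assignment yields a value below 1/2, so this is the minimum.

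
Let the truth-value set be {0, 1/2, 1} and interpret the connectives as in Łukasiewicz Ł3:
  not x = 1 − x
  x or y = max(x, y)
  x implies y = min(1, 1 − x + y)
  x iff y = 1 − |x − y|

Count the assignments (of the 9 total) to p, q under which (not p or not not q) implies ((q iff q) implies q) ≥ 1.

p = 0, q = 0 ↦ 0  <
p = 0, q = 1/2 ↦ 1/2  <
p = 0, q = 1 ↦ 1  ≥
p = 1/2, q = 0 ↦ 1/2  <
p = 1/2, q = 1/2 ↦ 1  ≥
p = 1/2, q = 1 ↦ 1  ≥
p = 1, q = 0 ↦ 1  ≥
p = 1, q = 1/2 ↦ 1  ≥
p = 1, q = 1 ↦ 1  ≥
So 6 of the 9 assignments meet the threshold.

6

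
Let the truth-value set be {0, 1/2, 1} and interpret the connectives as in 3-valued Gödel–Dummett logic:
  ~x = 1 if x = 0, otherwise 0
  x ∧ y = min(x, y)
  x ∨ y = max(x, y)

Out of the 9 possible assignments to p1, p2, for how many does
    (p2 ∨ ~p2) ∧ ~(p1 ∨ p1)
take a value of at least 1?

2

p1 = 0, p2 = 0 ↦ 1  ≥
p1 = 0, p2 = 1/2 ↦ 1/2  <
p1 = 0, p2 = 1 ↦ 1  ≥
p1 = 1/2, p2 = 0 ↦ 0  <
p1 = 1/2, p2 = 1/2 ↦ 0  <
p1 = 1/2, p2 = 1 ↦ 0  <
p1 = 1, p2 = 0 ↦ 0  <
p1 = 1, p2 = 1/2 ↦ 0  <
p1 = 1, p2 = 1 ↦ 0  <
So 2 of the 9 assignments meet the threshold.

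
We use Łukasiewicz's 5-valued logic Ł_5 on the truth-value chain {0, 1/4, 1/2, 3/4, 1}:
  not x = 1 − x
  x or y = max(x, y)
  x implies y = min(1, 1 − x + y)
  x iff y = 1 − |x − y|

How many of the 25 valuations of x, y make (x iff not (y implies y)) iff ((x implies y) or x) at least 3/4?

12

value 1: 7 assignments (counts)
value 3/4: 5 assignments (counts)
value 1/2: 6 assignments
value 1/4: 2 assignments
value 0: 5 assignments
So 12 of the 25 assignments meet the threshold.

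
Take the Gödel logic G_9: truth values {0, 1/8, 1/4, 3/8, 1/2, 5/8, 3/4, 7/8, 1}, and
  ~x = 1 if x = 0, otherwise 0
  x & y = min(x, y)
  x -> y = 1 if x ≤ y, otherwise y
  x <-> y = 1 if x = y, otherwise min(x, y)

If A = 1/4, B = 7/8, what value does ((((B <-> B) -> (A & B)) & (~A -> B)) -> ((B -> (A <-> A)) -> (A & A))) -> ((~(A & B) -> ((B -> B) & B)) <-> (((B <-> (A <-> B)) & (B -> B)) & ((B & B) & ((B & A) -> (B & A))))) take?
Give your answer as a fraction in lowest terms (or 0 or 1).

1/4

B <-> B = 7/8 <-> 7/8 = 1
A & B = 1/4 & 7/8 = 1/4
(B <-> B) -> (A & B) = 1 -> 1/4 = 1/4
~A = ~1/4 = 0
~A -> B = 0 -> 7/8 = 1
((B <-> B) -> (A & B)) & (~A -> B) = 1/4 & 1 = 1/4
A <-> A = 1/4 <-> 1/4 = 1
B -> (A <-> A) = 7/8 -> 1 = 1
A & A = 1/4 & 1/4 = 1/4
(B -> (A <-> A)) -> (A & A) = 1 -> 1/4 = 1/4
(((B <-> B) -> (A & B)) & (~A -> B)) -> ((B -> (A <-> A)) -> (A & A)) = 1/4 -> 1/4 = 1
A & B = 1/4 & 7/8 = 1/4
~(A & B) = ~1/4 = 0
B -> B = 7/8 -> 7/8 = 1
(B -> B) & B = 1 & 7/8 = 7/8
~(A & B) -> ((B -> B) & B) = 0 -> 7/8 = 1
A <-> B = 1/4 <-> 7/8 = 1/4
B <-> (A <-> B) = 7/8 <-> 1/4 = 1/4
B -> B = 7/8 -> 7/8 = 1
(B <-> (A <-> B)) & (B -> B) = 1/4 & 1 = 1/4
B & B = 7/8 & 7/8 = 7/8
B & A = 7/8 & 1/4 = 1/4
B & A = 7/8 & 1/4 = 1/4
(B & A) -> (B & A) = 1/4 -> 1/4 = 1
(B & B) & ((B & A) -> (B & A)) = 7/8 & 1 = 7/8
((B <-> (A <-> B)) & (B -> B)) & ((B & B) & ((B & A) -> (B & A))) = 1/4 & 7/8 = 1/4
(~(A & B) -> ((B -> B) & B)) <-> (((B <-> (A <-> B)) & (B -> B)) & ((B & B) & ((B & A) -> (B & A)))) = 1 <-> 1/4 = 1/4
((((B <-> B) -> (A & B)) & (~A -> B)) -> ((B -> (A <-> A)) -> (A & A))) -> ((~(A & B) -> ((B -> B) & B)) <-> (((B <-> (A <-> B)) & (B -> B)) & ((B & B) & ((B & A) -> (B & A))))) = 1 -> 1/4 = 1/4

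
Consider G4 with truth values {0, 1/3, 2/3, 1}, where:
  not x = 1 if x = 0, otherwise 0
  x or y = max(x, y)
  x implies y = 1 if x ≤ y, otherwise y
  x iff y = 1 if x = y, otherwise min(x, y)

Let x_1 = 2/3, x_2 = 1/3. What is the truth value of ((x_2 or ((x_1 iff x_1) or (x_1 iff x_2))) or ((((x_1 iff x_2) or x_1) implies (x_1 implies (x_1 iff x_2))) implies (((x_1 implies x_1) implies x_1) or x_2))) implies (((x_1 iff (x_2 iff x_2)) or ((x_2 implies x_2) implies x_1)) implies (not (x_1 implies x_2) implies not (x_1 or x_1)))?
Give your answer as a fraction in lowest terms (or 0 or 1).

x_1 iff x_1 = 2/3 iff 2/3 = 1
x_1 iff x_2 = 2/3 iff 1/3 = 1/3
(x_1 iff x_1) or (x_1 iff x_2) = 1 or 1/3 = 1
x_2 or ((x_1 iff x_1) or (x_1 iff x_2)) = 1/3 or 1 = 1
x_1 iff x_2 = 2/3 iff 1/3 = 1/3
(x_1 iff x_2) or x_1 = 1/3 or 2/3 = 2/3
x_1 iff x_2 = 2/3 iff 1/3 = 1/3
x_1 implies (x_1 iff x_2) = 2/3 implies 1/3 = 1/3
((x_1 iff x_2) or x_1) implies (x_1 implies (x_1 iff x_2)) = 2/3 implies 1/3 = 1/3
x_1 implies x_1 = 2/3 implies 2/3 = 1
(x_1 implies x_1) implies x_1 = 1 implies 2/3 = 2/3
((x_1 implies x_1) implies x_1) or x_2 = 2/3 or 1/3 = 2/3
(((x_1 iff x_2) or x_1) implies (x_1 implies (x_1 iff x_2))) implies (((x_1 implies x_1) implies x_1) or x_2) = 1/3 implies 2/3 = 1
(x_2 or ((x_1 iff x_1) or (x_1 iff x_2))) or ((((x_1 iff x_2) or x_1) implies (x_1 implies (x_1 iff x_2))) implies (((x_1 implies x_1) implies x_1) or x_2)) = 1 or 1 = 1
x_2 iff x_2 = 1/3 iff 1/3 = 1
x_1 iff (x_2 iff x_2) = 2/3 iff 1 = 2/3
x_2 implies x_2 = 1/3 implies 1/3 = 1
(x_2 implies x_2) implies x_1 = 1 implies 2/3 = 2/3
(x_1 iff (x_2 iff x_2)) or ((x_2 implies x_2) implies x_1) = 2/3 or 2/3 = 2/3
x_1 implies x_2 = 2/3 implies 1/3 = 1/3
not (x_1 implies x_2) = not 1/3 = 0
x_1 or x_1 = 2/3 or 2/3 = 2/3
not (x_1 or x_1) = not 2/3 = 0
not (x_1 implies x_2) implies not (x_1 or x_1) = 0 implies 0 = 1
((x_1 iff (x_2 iff x_2)) or ((x_2 implies x_2) implies x_1)) implies (not (x_1 implies x_2) implies not (x_1 or x_1)) = 2/3 implies 1 = 1
((x_2 or ((x_1 iff x_1) or (x_1 iff x_2))) or ((((x_1 iff x_2) or x_1) implies (x_1 implies (x_1 iff x_2))) implies (((x_1 implies x_1) implies x_1) or x_2))) implies (((x_1 iff (x_2 iff x_2)) or ((x_2 implies x_2) implies x_1)) implies (not (x_1 implies x_2) implies not (x_1 or x_1))) = 1 implies 1 = 1

1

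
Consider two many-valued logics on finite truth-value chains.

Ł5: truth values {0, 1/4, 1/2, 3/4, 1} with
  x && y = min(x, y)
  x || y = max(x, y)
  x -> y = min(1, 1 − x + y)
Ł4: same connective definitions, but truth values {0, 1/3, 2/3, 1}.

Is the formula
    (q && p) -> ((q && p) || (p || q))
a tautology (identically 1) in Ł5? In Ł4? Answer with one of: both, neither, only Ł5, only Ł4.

In Ł5: every assignment gives 1 — tautology.
In Ł4: every assignment gives 1 — tautology.

both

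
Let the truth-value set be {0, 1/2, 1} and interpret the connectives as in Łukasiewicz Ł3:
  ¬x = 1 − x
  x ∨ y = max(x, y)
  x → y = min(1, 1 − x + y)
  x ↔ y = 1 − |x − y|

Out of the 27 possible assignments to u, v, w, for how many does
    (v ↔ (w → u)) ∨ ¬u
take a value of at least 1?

15

value 1: 15 assignments (counts)
value 1/2: 9 assignments
value 0: 3 assignments
So 15 of the 27 assignments meet the threshold.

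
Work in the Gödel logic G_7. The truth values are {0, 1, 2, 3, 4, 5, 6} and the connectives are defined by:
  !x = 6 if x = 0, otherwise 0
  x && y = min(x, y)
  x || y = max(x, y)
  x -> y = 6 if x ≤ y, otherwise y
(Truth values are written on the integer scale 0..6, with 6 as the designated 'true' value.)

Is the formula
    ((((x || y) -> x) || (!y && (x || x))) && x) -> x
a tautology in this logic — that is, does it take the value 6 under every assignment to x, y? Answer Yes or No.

At x = 1, y = 1, for instance:
x || y = 1 || 1 = 1
(x || y) -> x = 1 -> 1 = 6
!y = !1 = 0
x || x = 1 || 1 = 1
!y && (x || x) = 0 && 1 = 0
((x || y) -> x) || (!y && (x || x)) = 6 || 0 = 6
(((x || y) -> x) || (!y && (x || x))) && x = 6 && 1 = 1
((((x || y) -> x) || (!y && (x || x))) && x) -> x = 1 -> 1 = 6
and checking the remaining 48 assignments likewise gives ≥ 6 in every case.

Yes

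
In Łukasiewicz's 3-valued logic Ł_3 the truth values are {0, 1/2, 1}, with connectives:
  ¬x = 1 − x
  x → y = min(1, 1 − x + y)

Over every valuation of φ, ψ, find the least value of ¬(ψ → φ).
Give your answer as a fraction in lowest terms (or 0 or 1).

0

Take φ = 0, ψ = 0:
ψ → φ = 0 → 0 = 1
¬(ψ → φ) = ¬1 = 0
No assignment yields a value below 0, so this is the minimum.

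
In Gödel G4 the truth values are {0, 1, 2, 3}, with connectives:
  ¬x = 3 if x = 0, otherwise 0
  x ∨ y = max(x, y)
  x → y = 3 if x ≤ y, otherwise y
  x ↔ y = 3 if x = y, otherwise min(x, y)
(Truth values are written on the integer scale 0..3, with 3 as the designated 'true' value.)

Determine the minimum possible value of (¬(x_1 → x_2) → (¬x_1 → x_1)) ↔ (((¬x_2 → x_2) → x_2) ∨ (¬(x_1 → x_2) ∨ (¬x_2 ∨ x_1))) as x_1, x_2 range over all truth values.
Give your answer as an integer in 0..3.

1

Take x_1 = 0, x_2 = 1:
x_1 → x_2 = 0 → 1 = 3
¬(x_1 → x_2) = ¬3 = 0
¬x_1 = ¬0 = 3
¬x_1 → x_1 = 3 → 0 = 0
¬(x_1 → x_2) → (¬x_1 → x_1) = 0 → 0 = 3
¬x_2 = ¬1 = 0
¬x_2 → x_2 = 0 → 1 = 3
(¬x_2 → x_2) → x_2 = 3 → 1 = 1
x_1 → x_2 = 0 → 1 = 3
¬(x_1 → x_2) = ¬3 = 0
¬x_2 = ¬1 = 0
¬x_2 ∨ x_1 = 0 ∨ 0 = 0
¬(x_1 → x_2) ∨ (¬x_2 ∨ x_1) = 0 ∨ 0 = 0
((¬x_2 → x_2) → x_2) ∨ (¬(x_1 → x_2) ∨ (¬x_2 ∨ x_1)) = 1 ∨ 0 = 1
(¬(x_1 → x_2) → (¬x_1 → x_1)) ↔ (((¬x_2 → x_2) → x_2) ∨ (¬(x_1 → x_2) ∨ (¬x_2 ∨ x_1))) = 3 ↔ 1 = 1
No assignment yields a value below 1, so this is the minimum.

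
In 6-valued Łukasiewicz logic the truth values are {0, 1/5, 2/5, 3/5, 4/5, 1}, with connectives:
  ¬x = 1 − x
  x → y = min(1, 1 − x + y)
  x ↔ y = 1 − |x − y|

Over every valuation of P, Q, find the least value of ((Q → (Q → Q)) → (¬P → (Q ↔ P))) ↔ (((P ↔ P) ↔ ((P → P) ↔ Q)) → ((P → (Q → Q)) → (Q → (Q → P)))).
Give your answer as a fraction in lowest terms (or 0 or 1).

Take P = 0, Q = 3/5:
Q → Q = 3/5 → 3/5 = 1
Q → (Q → Q) = 3/5 → 1 = 1
¬P = ¬0 = 1
Q ↔ P = 3/5 ↔ 0 = 2/5
¬P → (Q ↔ P) = 1 → 2/5 = 2/5
(Q → (Q → Q)) → (¬P → (Q ↔ P)) = 1 → 2/5 = 2/5
P ↔ P = 0 ↔ 0 = 1
P → P = 0 → 0 = 1
(P → P) ↔ Q = 1 ↔ 3/5 = 3/5
(P ↔ P) ↔ ((P → P) ↔ Q) = 1 ↔ 3/5 = 3/5
Q → Q = 3/5 → 3/5 = 1
P → (Q → Q) = 0 → 1 = 1
Q → P = 3/5 → 0 = 2/5
Q → (Q → P) = 3/5 → 2/5 = 4/5
(P → (Q → Q)) → (Q → (Q → P)) = 1 → 4/5 = 4/5
((P ↔ P) ↔ ((P → P) ↔ Q)) → ((P → (Q → Q)) → (Q → (Q → P))) = 3/5 → 4/5 = 1
((Q → (Q → Q)) → (¬P → (Q ↔ P))) ↔ (((P ↔ P) ↔ ((P → P) ↔ Q)) → ((P → (Q → Q)) → (Q → (Q → P)))) = 2/5 ↔ 1 = 2/5
No assignment yields a value below 2/5, so this is the minimum.

2/5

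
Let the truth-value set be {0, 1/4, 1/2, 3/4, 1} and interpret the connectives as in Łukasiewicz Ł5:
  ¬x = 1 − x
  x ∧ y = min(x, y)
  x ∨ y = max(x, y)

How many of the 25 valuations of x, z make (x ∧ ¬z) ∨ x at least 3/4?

10

value 1: 5 assignments (counts)
value 3/4: 5 assignments (counts)
value 1/2: 5 assignments
value 1/4: 5 assignments
value 0: 5 assignments
So 10 of the 25 assignments meet the threshold.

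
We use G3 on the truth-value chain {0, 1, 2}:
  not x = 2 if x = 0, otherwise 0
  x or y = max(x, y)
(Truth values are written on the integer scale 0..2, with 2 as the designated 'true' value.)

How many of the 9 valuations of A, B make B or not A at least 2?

5

A = 0, B = 0 ↦ 2  ≥
A = 0, B = 1 ↦ 2  ≥
A = 0, B = 2 ↦ 2  ≥
A = 1, B = 0 ↦ 0  <
A = 1, B = 1 ↦ 1  <
A = 1, B = 2 ↦ 2  ≥
A = 2, B = 0 ↦ 0  <
A = 2, B = 1 ↦ 1  <
A = 2, B = 2 ↦ 2  ≥
So 5 of the 9 assignments meet the threshold.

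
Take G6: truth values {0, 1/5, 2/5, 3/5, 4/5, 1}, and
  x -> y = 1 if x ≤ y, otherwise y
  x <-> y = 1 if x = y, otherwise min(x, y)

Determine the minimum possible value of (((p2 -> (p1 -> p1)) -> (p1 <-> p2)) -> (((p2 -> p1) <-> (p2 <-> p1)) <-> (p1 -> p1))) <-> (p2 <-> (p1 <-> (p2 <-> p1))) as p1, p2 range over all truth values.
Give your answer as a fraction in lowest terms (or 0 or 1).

1/5

Take p1 = 0, p2 = 1/5:
p1 -> p1 = 0 -> 0 = 1
p2 -> (p1 -> p1) = 1/5 -> 1 = 1
p1 <-> p2 = 0 <-> 1/5 = 0
(p2 -> (p1 -> p1)) -> (p1 <-> p2) = 1 -> 0 = 0
p2 -> p1 = 1/5 -> 0 = 0
p2 <-> p1 = 1/5 <-> 0 = 0
(p2 -> p1) <-> (p2 <-> p1) = 0 <-> 0 = 1
p1 -> p1 = 0 -> 0 = 1
((p2 -> p1) <-> (p2 <-> p1)) <-> (p1 -> p1) = 1 <-> 1 = 1
((p2 -> (p1 -> p1)) -> (p1 <-> p2)) -> (((p2 -> p1) <-> (p2 <-> p1)) <-> (p1 -> p1)) = 0 -> 1 = 1
p2 <-> p1 = 1/5 <-> 0 = 0
p1 <-> (p2 <-> p1) = 0 <-> 0 = 1
p2 <-> (p1 <-> (p2 <-> p1)) = 1/5 <-> 1 = 1/5
(((p2 -> (p1 -> p1)) -> (p1 <-> p2)) -> (((p2 -> p1) <-> (p2 <-> p1)) <-> (p1 -> p1))) <-> (p2 <-> (p1 <-> (p2 <-> p1))) = 1 <-> 1/5 = 1/5
No assignment yields a value below 1/5, so this is the minimum.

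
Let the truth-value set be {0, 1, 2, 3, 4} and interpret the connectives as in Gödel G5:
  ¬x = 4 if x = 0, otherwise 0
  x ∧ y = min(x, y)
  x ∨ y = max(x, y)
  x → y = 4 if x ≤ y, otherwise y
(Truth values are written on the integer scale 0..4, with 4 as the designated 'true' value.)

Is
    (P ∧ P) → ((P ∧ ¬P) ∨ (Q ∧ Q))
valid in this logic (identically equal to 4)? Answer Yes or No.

Counterexample: take P = 1, Q = 0.
P ∧ P = 1 ∧ 1 = 1
¬P = ¬1 = 0
P ∧ ¬P = 1 ∧ 0 = 0
Q ∧ Q = 0 ∧ 0 = 0
(P ∧ ¬P) ∨ (Q ∧ Q) = 0 ∨ 0 = 0
(P ∧ P) → ((P ∧ ¬P) ∨ (Q ∧ Q)) = 1 → 0 = 0
This gives 0 ≠ 4.

No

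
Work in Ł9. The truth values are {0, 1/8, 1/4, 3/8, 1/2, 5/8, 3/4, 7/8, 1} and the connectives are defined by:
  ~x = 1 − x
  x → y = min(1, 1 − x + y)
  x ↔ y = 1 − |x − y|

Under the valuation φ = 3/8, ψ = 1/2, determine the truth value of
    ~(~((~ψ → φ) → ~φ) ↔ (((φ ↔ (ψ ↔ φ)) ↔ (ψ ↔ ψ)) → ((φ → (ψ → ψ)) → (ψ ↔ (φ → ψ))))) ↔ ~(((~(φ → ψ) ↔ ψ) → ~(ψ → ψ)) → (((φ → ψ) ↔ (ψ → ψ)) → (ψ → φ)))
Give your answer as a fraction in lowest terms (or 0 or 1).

~ψ = ~1/2 = 1/2
~ψ → φ = 1/2 → 3/8 = 7/8
~φ = ~3/8 = 5/8
(~ψ → φ) → ~φ = 7/8 → 5/8 = 3/4
~((~ψ → φ) → ~φ) = ~3/4 = 1/4
ψ ↔ φ = 1/2 ↔ 3/8 = 7/8
φ ↔ (ψ ↔ φ) = 3/8 ↔ 7/8 = 1/2
ψ ↔ ψ = 1/2 ↔ 1/2 = 1
(φ ↔ (ψ ↔ φ)) ↔ (ψ ↔ ψ) = 1/2 ↔ 1 = 1/2
ψ → ψ = 1/2 → 1/2 = 1
φ → (ψ → ψ) = 3/8 → 1 = 1
φ → ψ = 3/8 → 1/2 = 1
ψ ↔ (φ → ψ) = 1/2 ↔ 1 = 1/2
(φ → (ψ → ψ)) → (ψ ↔ (φ → ψ)) = 1 → 1/2 = 1/2
((φ ↔ (ψ ↔ φ)) ↔ (ψ ↔ ψ)) → ((φ → (ψ → ψ)) → (ψ ↔ (φ → ψ))) = 1/2 → 1/2 = 1
~((~ψ → φ) → ~φ) ↔ (((φ ↔ (ψ ↔ φ)) ↔ (ψ ↔ ψ)) → ((φ → (ψ → ψ)) → (ψ ↔ (φ → ψ)))) = 1/4 ↔ 1 = 1/4
~(~((~ψ → φ) → ~φ) ↔ (((φ ↔ (ψ ↔ φ)) ↔ (ψ ↔ ψ)) → ((φ → (ψ → ψ)) → (ψ ↔ (φ → ψ))))) = ~1/4 = 3/4
φ → ψ = 3/8 → 1/2 = 1
~(φ → ψ) = ~1 = 0
~(φ → ψ) ↔ ψ = 0 ↔ 1/2 = 1/2
ψ → ψ = 1/2 → 1/2 = 1
~(ψ → ψ) = ~1 = 0
(~(φ → ψ) ↔ ψ) → ~(ψ → ψ) = 1/2 → 0 = 1/2
φ → ψ = 3/8 → 1/2 = 1
ψ → ψ = 1/2 → 1/2 = 1
(φ → ψ) ↔ (ψ → ψ) = 1 ↔ 1 = 1
ψ → φ = 1/2 → 3/8 = 7/8
((φ → ψ) ↔ (ψ → ψ)) → (ψ → φ) = 1 → 7/8 = 7/8
((~(φ → ψ) ↔ ψ) → ~(ψ → ψ)) → (((φ → ψ) ↔ (ψ → ψ)) → (ψ → φ)) = 1/2 → 7/8 = 1
~(((~(φ → ψ) ↔ ψ) → ~(ψ → ψ)) → (((φ → ψ) ↔ (ψ → ψ)) → (ψ → φ))) = ~1 = 0
~(~((~ψ → φ) → ~φ) ↔ (((φ ↔ (ψ ↔ φ)) ↔ (ψ ↔ ψ)) → ((φ → (ψ → ψ)) → (ψ ↔ (φ → ψ))))) ↔ ~(((~(φ → ψ) ↔ ψ) → ~(ψ → ψ)) → (((φ → ψ) ↔ (ψ → ψ)) → (ψ → φ))) = 3/4 ↔ 0 = 1/4

1/4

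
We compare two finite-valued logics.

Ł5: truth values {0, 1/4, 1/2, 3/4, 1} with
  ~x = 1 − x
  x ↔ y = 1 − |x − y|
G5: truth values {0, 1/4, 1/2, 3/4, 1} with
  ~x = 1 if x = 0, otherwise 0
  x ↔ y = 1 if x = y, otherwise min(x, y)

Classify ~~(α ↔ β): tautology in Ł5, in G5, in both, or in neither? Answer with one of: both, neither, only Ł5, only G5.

neither

In Ł5: at α = 0, β = 1/4 the value is 3/4 — not a tautology.
In G5: at α = 0, β = 1/4 the value is 0 — not a tautology.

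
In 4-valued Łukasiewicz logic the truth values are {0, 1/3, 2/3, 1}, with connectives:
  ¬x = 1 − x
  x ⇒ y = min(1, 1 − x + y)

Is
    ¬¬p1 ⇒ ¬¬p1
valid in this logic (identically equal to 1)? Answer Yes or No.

Yes

p1 = 0 ↦ 1
p1 = 1/3 ↦ 1
p1 = 2/3 ↦ 1
p1 = 1 ↦ 1
Every assignment gives a value ≥ 1.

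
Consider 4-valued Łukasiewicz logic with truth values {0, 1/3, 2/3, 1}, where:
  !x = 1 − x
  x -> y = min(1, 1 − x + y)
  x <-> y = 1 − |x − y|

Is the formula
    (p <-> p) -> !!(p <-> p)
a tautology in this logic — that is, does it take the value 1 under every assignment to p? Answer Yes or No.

Yes

p = 0 ↦ 1
p = 1/3 ↦ 1
p = 2/3 ↦ 1
p = 1 ↦ 1
Every assignment gives a value ≥ 1.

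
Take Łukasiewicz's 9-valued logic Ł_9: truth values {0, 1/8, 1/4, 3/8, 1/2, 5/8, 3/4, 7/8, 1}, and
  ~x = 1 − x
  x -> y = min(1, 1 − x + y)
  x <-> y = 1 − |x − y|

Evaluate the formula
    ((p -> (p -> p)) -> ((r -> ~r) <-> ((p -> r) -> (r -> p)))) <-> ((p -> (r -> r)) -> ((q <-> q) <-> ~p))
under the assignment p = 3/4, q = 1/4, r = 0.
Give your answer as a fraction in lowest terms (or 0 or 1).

1/4

p -> p = 3/4 -> 3/4 = 1
p -> (p -> p) = 3/4 -> 1 = 1
~r = ~0 = 1
r -> ~r = 0 -> 1 = 1
p -> r = 3/4 -> 0 = 1/4
r -> p = 0 -> 3/4 = 1
(p -> r) -> (r -> p) = 1/4 -> 1 = 1
(r -> ~r) <-> ((p -> r) -> (r -> p)) = 1 <-> 1 = 1
(p -> (p -> p)) -> ((r -> ~r) <-> ((p -> r) -> (r -> p))) = 1 -> 1 = 1
r -> r = 0 -> 0 = 1
p -> (r -> r) = 3/4 -> 1 = 1
q <-> q = 1/4 <-> 1/4 = 1
~p = ~3/4 = 1/4
(q <-> q) <-> ~p = 1 <-> 1/4 = 1/4
(p -> (r -> r)) -> ((q <-> q) <-> ~p) = 1 -> 1/4 = 1/4
((p -> (p -> p)) -> ((r -> ~r) <-> ((p -> r) -> (r -> p)))) <-> ((p -> (r -> r)) -> ((q <-> q) <-> ~p)) = 1 <-> 1/4 = 1/4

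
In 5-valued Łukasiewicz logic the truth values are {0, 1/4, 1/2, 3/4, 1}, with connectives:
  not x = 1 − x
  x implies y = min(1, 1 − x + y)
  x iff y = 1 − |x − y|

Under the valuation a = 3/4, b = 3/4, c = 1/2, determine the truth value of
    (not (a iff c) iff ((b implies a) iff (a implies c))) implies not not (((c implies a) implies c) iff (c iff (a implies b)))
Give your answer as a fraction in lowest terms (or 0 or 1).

1

a iff c = 3/4 iff 1/2 = 3/4
not (a iff c) = not 3/4 = 1/4
b implies a = 3/4 implies 3/4 = 1
a implies c = 3/4 implies 1/2 = 3/4
(b implies a) iff (a implies c) = 1 iff 3/4 = 3/4
not (a iff c) iff ((b implies a) iff (a implies c)) = 1/4 iff 3/4 = 1/2
c implies a = 1/2 implies 3/4 = 1
(c implies a) implies c = 1 implies 1/2 = 1/2
a implies b = 3/4 implies 3/4 = 1
c iff (a implies b) = 1/2 iff 1 = 1/2
((c implies a) implies c) iff (c iff (a implies b)) = 1/2 iff 1/2 = 1
not (((c implies a) implies c) iff (c iff (a implies b))) = not 1 = 0
not not (((c implies a) implies c) iff (c iff (a implies b))) = not 0 = 1
(not (a iff c) iff ((b implies a) iff (a implies c))) implies not not (((c implies a) implies c) iff (c iff (a implies b))) = 1/2 implies 1 = 1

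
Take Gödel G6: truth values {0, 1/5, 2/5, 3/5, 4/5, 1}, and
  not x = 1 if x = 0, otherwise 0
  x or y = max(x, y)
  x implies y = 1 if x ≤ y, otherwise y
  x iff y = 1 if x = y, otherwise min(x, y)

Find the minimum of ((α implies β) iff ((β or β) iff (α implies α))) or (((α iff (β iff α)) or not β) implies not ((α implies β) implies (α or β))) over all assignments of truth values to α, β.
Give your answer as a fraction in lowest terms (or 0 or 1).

1/5

Take α = 0, β = 1/5:
α implies β = 0 implies 1/5 = 1
β or β = 1/5 or 1/5 = 1/5
α implies α = 0 implies 0 = 1
(β or β) iff (α implies α) = 1/5 iff 1 = 1/5
(α implies β) iff ((β or β) iff (α implies α)) = 1 iff 1/5 = 1/5
β iff α = 1/5 iff 0 = 0
α iff (β iff α) = 0 iff 0 = 1
not β = not 1/5 = 0
(α iff (β iff α)) or not β = 1 or 0 = 1
α implies β = 0 implies 1/5 = 1
α or β = 0 or 1/5 = 1/5
(α implies β) implies (α or β) = 1 implies 1/5 = 1/5
not ((α implies β) implies (α or β)) = not 1/5 = 0
((α iff (β iff α)) or not β) implies not ((α implies β) implies (α or β)) = 1 implies 0 = 0
((α implies β) iff ((β or β) iff (α implies α))) or (((α iff (β iff α)) or not β) implies not ((α implies β) implies (α or β))) = 1/5 or 0 = 1/5
No assignment yields a value below 1/5, so this is the minimum.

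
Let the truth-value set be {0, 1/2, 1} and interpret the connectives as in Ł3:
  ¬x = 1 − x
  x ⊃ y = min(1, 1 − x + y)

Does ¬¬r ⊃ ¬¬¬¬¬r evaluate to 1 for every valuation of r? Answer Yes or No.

Counterexample: take r = 1.
¬r = ¬1 = 0
¬¬r = ¬0 = 1
¬r = ¬1 = 0
¬¬r = ¬0 = 1
¬¬¬r = ¬1 = 0
¬¬¬¬r = ¬0 = 1
¬¬¬¬¬r = ¬1 = 0
¬¬r ⊃ ¬¬¬¬¬r = 1 ⊃ 0 = 0
This gives 0 ≠ 1.

No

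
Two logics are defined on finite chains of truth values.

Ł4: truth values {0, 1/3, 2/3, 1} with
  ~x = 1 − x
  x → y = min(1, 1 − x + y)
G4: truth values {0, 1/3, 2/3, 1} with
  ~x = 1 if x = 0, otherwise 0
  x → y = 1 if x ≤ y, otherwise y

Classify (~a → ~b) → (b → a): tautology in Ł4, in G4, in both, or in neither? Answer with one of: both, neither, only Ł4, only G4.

In Ł4: every assignment gives 1 — tautology.
In G4: at a = 1/3, b = 2/3 the value is 1/3 — not a tautology.

only Ł4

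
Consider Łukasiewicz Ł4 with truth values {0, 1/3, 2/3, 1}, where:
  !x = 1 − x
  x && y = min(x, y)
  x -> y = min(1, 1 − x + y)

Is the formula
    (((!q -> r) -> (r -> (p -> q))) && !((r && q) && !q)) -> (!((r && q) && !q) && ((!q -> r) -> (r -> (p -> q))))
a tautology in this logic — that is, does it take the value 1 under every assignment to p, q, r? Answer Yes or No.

Yes

At p = 0, q = 2/3, r = 2/3, for instance:
!q = !2/3 = 1/3
!q -> r = 1/3 -> 2/3 = 1
p -> q = 0 -> 2/3 = 1
r -> (p -> q) = 2/3 -> 1 = 1
(!q -> r) -> (r -> (p -> q)) = 1 -> 1 = 1
r && q = 2/3 && 2/3 = 2/3
!q = !2/3 = 1/3
(r && q) && !q = 2/3 && 1/3 = 1/3
!((r && q) && !q) = !1/3 = 2/3
((!q -> r) -> (r -> (p -> q))) && !((r && q) && !q) = 1 && 2/3 = 2/3
!((r && q) && !q) && ((!q -> r) -> (r -> (p -> q))) = 2/3 && 1 = 2/3
(((!q -> r) -> (r -> (p -> q))) && !((r && q) && !q)) -> (!((r && q) && !q) && ((!q -> r) -> (r -> (p -> q)))) = 2/3 -> 2/3 = 1
and checking the remaining 63 assignments likewise gives ≥ 1 in every case.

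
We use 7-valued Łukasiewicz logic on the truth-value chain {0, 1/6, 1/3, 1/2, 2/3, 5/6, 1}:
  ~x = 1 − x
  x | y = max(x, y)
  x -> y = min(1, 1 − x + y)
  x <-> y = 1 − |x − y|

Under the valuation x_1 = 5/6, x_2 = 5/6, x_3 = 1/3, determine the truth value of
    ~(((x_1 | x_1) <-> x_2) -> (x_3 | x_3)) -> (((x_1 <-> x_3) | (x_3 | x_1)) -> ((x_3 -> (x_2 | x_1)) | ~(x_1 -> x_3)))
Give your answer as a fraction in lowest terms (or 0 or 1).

1

x_1 | x_1 = 5/6 | 5/6 = 5/6
(x_1 | x_1) <-> x_2 = 5/6 <-> 5/6 = 1
x_3 | x_3 = 1/3 | 1/3 = 1/3
((x_1 | x_1) <-> x_2) -> (x_3 | x_3) = 1 -> 1/3 = 1/3
~(((x_1 | x_1) <-> x_2) -> (x_3 | x_3)) = ~1/3 = 2/3
x_1 <-> x_3 = 5/6 <-> 1/3 = 1/2
x_3 | x_1 = 1/3 | 5/6 = 5/6
(x_1 <-> x_3) | (x_3 | x_1) = 1/2 | 5/6 = 5/6
x_2 | x_1 = 5/6 | 5/6 = 5/6
x_3 -> (x_2 | x_1) = 1/3 -> 5/6 = 1
x_1 -> x_3 = 5/6 -> 1/3 = 1/2
~(x_1 -> x_3) = ~1/2 = 1/2
(x_3 -> (x_2 | x_1)) | ~(x_1 -> x_3) = 1 | 1/2 = 1
((x_1 <-> x_3) | (x_3 | x_1)) -> ((x_3 -> (x_2 | x_1)) | ~(x_1 -> x_3)) = 5/6 -> 1 = 1
~(((x_1 | x_1) <-> x_2) -> (x_3 | x_3)) -> (((x_1 <-> x_3) | (x_3 | x_1)) -> ((x_3 -> (x_2 | x_1)) | ~(x_1 -> x_3))) = 2/3 -> 1 = 1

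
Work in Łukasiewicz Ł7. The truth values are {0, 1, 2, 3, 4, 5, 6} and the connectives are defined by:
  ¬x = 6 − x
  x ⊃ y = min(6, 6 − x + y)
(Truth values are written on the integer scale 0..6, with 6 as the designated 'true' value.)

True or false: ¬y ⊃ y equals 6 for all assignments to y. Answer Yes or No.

Counterexample: take y = 0.
¬y = ¬0 = 6
¬y ⊃ y = 6 ⊃ 0 = 0
This gives 0 ≠ 6.

No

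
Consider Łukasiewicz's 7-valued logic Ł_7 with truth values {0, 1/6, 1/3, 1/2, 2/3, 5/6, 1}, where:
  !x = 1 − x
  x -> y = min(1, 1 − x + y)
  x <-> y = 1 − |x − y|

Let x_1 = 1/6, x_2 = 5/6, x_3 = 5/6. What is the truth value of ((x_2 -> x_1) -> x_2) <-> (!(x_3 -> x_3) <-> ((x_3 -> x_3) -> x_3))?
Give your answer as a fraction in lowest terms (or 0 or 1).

1/6

x_2 -> x_1 = 5/6 -> 1/6 = 1/3
(x_2 -> x_1) -> x_2 = 1/3 -> 5/6 = 1
x_3 -> x_3 = 5/6 -> 5/6 = 1
!(x_3 -> x_3) = !1 = 0
x_3 -> x_3 = 5/6 -> 5/6 = 1
(x_3 -> x_3) -> x_3 = 1 -> 5/6 = 5/6
!(x_3 -> x_3) <-> ((x_3 -> x_3) -> x_3) = 0 <-> 5/6 = 1/6
((x_2 -> x_1) -> x_2) <-> (!(x_3 -> x_3) <-> ((x_3 -> x_3) -> x_3)) = 1 <-> 1/6 = 1/6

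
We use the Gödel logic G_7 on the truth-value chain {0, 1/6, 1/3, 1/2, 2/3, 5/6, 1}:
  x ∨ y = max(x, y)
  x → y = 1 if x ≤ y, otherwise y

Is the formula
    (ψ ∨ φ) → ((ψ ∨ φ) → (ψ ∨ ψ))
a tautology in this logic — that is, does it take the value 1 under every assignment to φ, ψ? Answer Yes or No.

No

Counterexample: take φ = 1/6, ψ = 0.
ψ ∨ φ = 0 ∨ 1/6 = 1/6
ψ ∨ φ = 0 ∨ 1/6 = 1/6
ψ ∨ ψ = 0 ∨ 0 = 0
(ψ ∨ φ) → (ψ ∨ ψ) = 1/6 → 0 = 0
(ψ ∨ φ) → ((ψ ∨ φ) → (ψ ∨ ψ)) = 1/6 → 0 = 0
This gives 0 ≠ 1.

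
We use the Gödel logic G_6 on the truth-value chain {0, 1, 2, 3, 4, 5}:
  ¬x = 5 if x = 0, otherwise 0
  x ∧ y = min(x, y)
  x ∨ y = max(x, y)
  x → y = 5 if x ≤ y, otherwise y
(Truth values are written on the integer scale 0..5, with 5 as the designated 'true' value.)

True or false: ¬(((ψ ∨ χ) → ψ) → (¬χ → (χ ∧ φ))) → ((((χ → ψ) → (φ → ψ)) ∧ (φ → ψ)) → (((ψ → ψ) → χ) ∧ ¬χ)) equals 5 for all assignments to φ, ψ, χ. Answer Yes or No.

No

Counterexample: take φ = 0, ψ = 0, χ = 0.
ψ ∨ χ = 0 ∨ 0 = 0
(ψ ∨ χ) → ψ = 0 → 0 = 5
¬χ = ¬0 = 5
χ ∧ φ = 0 ∧ 0 = 0
¬χ → (χ ∧ φ) = 5 → 0 = 0
((ψ ∨ χ) → ψ) → (¬χ → (χ ∧ φ)) = 5 → 0 = 0
¬(((ψ ∨ χ) → ψ) → (¬χ → (χ ∧ φ))) = ¬0 = 5
χ → ψ = 0 → 0 = 5
φ → ψ = 0 → 0 = 5
(χ → ψ) → (φ → ψ) = 5 → 5 = 5
φ → ψ = 0 → 0 = 5
((χ → ψ) → (φ → ψ)) ∧ (φ → ψ) = 5 ∧ 5 = 5
ψ → ψ = 0 → 0 = 5
(ψ → ψ) → χ = 5 → 0 = 0
¬χ = ¬0 = 5
((ψ → ψ) → χ) ∧ ¬χ = 0 ∧ 5 = 0
(((χ → ψ) → (φ → ψ)) ∧ (φ → ψ)) → (((ψ → ψ) → χ) ∧ ¬χ) = 5 → 0 = 0
¬(((ψ ∨ χ) → ψ) → (¬χ → (χ ∧ φ))) → ((((χ → ψ) → (φ → ψ)) ∧ (φ → ψ)) → (((ψ → ψ) → χ) ∧ ¬χ)) = 5 → 0 = 0
This gives 0 ≠ 5.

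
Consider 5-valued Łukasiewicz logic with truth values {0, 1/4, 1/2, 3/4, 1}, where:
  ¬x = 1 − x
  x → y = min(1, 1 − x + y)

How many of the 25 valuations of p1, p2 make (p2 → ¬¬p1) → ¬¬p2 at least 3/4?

value 1: 9 assignments (counts)
value 3/4: 3 assignments (counts)
value 1/2: 4 assignments
value 1/4: 4 assignments
value 0: 5 assignments
So 12 of the 25 assignments meet the threshold.

12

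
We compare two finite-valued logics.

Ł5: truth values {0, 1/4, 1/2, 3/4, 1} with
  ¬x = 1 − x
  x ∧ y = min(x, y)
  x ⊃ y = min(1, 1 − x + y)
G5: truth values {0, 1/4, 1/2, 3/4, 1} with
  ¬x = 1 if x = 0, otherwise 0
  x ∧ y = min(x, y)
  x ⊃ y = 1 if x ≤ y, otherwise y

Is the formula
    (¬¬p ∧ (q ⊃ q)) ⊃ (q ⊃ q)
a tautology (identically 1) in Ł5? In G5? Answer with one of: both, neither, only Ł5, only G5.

both

In Ł5: every assignment gives 1 — tautology.
In G5: every assignment gives 1 — tautology.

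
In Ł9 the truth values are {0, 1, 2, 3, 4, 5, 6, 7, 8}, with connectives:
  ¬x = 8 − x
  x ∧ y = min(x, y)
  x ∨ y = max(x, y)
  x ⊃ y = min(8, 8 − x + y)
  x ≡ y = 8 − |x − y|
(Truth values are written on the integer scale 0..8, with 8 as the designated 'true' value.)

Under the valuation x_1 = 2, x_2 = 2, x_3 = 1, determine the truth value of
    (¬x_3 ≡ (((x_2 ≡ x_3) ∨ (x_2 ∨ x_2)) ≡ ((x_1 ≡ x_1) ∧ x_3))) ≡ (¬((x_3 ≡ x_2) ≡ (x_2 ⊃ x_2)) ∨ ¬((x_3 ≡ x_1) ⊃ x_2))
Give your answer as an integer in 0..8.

¬x_3 = ¬1 = 7
x_2 ≡ x_3 = 2 ≡ 1 = 7
x_2 ∨ x_2 = 2 ∨ 2 = 2
(x_2 ≡ x_3) ∨ (x_2 ∨ x_2) = 7 ∨ 2 = 7
x_1 ≡ x_1 = 2 ≡ 2 = 8
(x_1 ≡ x_1) ∧ x_3 = 8 ∧ 1 = 1
((x_2 ≡ x_3) ∨ (x_2 ∨ x_2)) ≡ ((x_1 ≡ x_1) ∧ x_3) = 7 ≡ 1 = 2
¬x_3 ≡ (((x_2 ≡ x_3) ∨ (x_2 ∨ x_2)) ≡ ((x_1 ≡ x_1) ∧ x_3)) = 7 ≡ 2 = 3
x_3 ≡ x_2 = 1 ≡ 2 = 7
x_2 ⊃ x_2 = 2 ⊃ 2 = 8
(x_3 ≡ x_2) ≡ (x_2 ⊃ x_2) = 7 ≡ 8 = 7
¬((x_3 ≡ x_2) ≡ (x_2 ⊃ x_2)) = ¬7 = 1
x_3 ≡ x_1 = 1 ≡ 2 = 7
(x_3 ≡ x_1) ⊃ x_2 = 7 ⊃ 2 = 3
¬((x_3 ≡ x_1) ⊃ x_2) = ¬3 = 5
¬((x_3 ≡ x_2) ≡ (x_2 ⊃ x_2)) ∨ ¬((x_3 ≡ x_1) ⊃ x_2) = 1 ∨ 5 = 5
(¬x_3 ≡ (((x_2 ≡ x_3) ∨ (x_2 ∨ x_2)) ≡ ((x_1 ≡ x_1) ∧ x_3))) ≡ (¬((x_3 ≡ x_2) ≡ (x_2 ⊃ x_2)) ∨ ¬((x_3 ≡ x_1) ⊃ x_2)) = 3 ≡ 5 = 6

6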